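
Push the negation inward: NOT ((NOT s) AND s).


De Morgan: the negation of a conjunction is the disjunction of the negations.
Distribute NOT across AND, flipping it to OR, and negate each literal.

s OR (NOT s)


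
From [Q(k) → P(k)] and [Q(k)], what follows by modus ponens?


Modus ponens: from (P → Q) and P, infer Q.
P = 'Q(k)' is asserted, and P → Q holds, so Q follows.

P(k).


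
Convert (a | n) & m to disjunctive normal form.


Step 1: Distribute ∧ over ∨: (a ∨ n) ∧ m = (a ∧ m) ∨ (n ∧ m).

(a & m) | (n & m)


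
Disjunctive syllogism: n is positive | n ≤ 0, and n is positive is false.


Disjunctive syllogism: from (P ∨ Q) and ¬P, infer Q.
One disjunct, 'n is positive', is ruled out; the other must hold.

n ≤ 0


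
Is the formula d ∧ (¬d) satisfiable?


Check all 2 assignments over {d}:
d | φ
-----
F | F
T | F
No assignment makes the formula true.

Unsatisfiable.


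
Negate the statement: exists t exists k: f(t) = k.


Negation flips each quantifier (∀↔∃) and negates the inner predicate.
¬(exists t exists k: φ) = forall t forall k: ¬φ.

forall t forall k: ~(f(t) = k)


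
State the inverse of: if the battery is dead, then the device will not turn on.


The inverse of (P → Q) is (¬P → ¬Q). It is equivalent to the converse, not to the original.
Here P = 'the battery is dead' and Q = 'the device will not turn on'.

If not (the battery is dead), then not (the device will not turn on).


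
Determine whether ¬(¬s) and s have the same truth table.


Compare truth tables:
s | φ | ψ
---------
F | F | F
T | T | T
The columns φ and ψ agree on every row.

Yes, they are logically equivalent.


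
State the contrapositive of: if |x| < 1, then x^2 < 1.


The contrapositive of (P → Q) is (¬Q → ¬P); it is logically equivalent to the original.
Here P = '|x| < 1' and Q = 'x^2 < 1'.

If not (x^2 < 1), then not (|x| < 1).


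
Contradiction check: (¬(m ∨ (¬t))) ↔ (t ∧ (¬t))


Truth table over {m, t}:
m | t | φ
---------
F | F | T
T | F | T
F | T | F
T | T | T
Satisfying assignment at row 1: m=F, t=F gives T.

No, it is not a contradiction.


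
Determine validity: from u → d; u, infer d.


This matches the form of modus ponens: the conclusion follows in every model of the premises.

Valid.


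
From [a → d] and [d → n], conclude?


Hypothetical syllogism: from (P → Q) and (Q → R), infer (P → R).
Chain the two implications through the shared middle term 'd'.

a → n


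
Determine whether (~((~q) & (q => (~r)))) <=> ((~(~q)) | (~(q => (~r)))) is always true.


Build the truth table over {q, r}:
q | r | φ
---------
False | False | True
True | False | True
False | True | True
True | True | True
Every row evaluates to true.

Yes, it is a tautology.


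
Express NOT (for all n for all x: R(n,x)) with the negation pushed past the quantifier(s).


Negation flips each quantifier (∀↔∃) and negates the inner predicate.
¬(for all n for all x: φ) = there exists n there exists x: ¬φ.

there exists n there exists x: NOT(R(n,x))


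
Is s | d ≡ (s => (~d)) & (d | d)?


Compare truth tables:
d | s | φ | ψ
-------------
False | False | False | False
True | False | True | True
False | True | True | False
True | True | True | False
They differ at row 3 (d=False, s=True): φ=True but ψ=False.

No, they are not logically equivalent.


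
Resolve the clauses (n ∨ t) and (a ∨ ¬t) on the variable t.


The clauses contain complementary literals t and ¬t.
Resolution eliminates this pair and disjoins the remaining literals (merging duplicates).

(n ∨ a)


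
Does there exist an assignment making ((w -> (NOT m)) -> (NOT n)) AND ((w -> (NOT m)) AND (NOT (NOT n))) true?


Check all 8 assignments over {m, n, w}:
m | n | w | φ
-------------
F | F | F | F
T | F | F | F
F | T | F | F
T | T | F | F
F | F | T | F
T | F | T | F
F | T | T | F
T | T | T | F
No assignment makes the formula true.

Unsatisfiable.


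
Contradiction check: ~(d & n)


Truth table over {d, n}:
d | n | φ
---------
False | False | True
True | False | True
False | True | True
True | True | False
Satisfying assignment at row 1: d=False, n=False gives True.

No, it is not a contradiction.


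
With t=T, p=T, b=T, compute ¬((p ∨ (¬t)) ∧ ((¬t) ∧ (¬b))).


Substitute t=T, p=T, b=T:
¬t = F
p ∨ (¬t) = T ∨ F = T
¬t = F
¬b = F
(¬t) ∧ (¬b) = F ∧ F = F
(p ∨ (¬t)) ∧ ((¬t) ∧ (¬b)) = T ∧ F = F
¬((p ∨ (¬t)) ∧ ((¬t) ∧ (¬b))) = T

T


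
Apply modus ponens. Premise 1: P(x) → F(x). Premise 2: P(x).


Modus ponens: from (P → Q) and P, infer Q.
P = 'P(x)' is asserted, and P → Q holds, so Q follows.

F(x).


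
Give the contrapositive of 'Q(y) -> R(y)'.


The contrapositive of (P → Q) is (¬Q → ¬P); it is logically equivalent to the original.
Here P = 'Q(y)' and Q = 'R(y)'.

If not (R(y)), then not (Q(y)).


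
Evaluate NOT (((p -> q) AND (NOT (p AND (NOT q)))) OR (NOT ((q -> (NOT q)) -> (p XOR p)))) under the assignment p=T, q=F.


Substitute p=T, q=F:
… (earlier sub-steps elided)
p AND (NOT q) = T AND T = T
NOT (p AND (NOT q)) = F
(p -> q) AND (NOT (p AND (NOT q))) = F AND F = F
NOT q = T
q -> (NOT q) = F -> T = T
p XOR p = T XOR T = F
(q -> (NOT q)) -> (p XOR p) = T -> F = F
NOT ((q -> (NOT q)) -> (p XOR p)) = T
((p -> q) AND (NOT (p AND (NOT q)))) OR (NOT ((q -> (NOT q)) -> (p XOR p))) = F OR T = T
NOT (((p -> q) AND (NOT (p AND (NOT q)))) OR (NOT ((q -> (NOT q)) -> (p XOR p)))) = F

F


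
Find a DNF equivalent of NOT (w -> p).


Step 1: Rewrite implication then negate: ¬(¬w ∨ p) = w ∧ ¬p.

w AND (NOT p)


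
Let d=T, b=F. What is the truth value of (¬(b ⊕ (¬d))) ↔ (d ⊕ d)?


Substitute d=T, b=F:
¬d = F
b ⊕ (¬d) = F ⊕ F = F
¬(b ⊕ (¬d)) = T
d ⊕ d = T ⊕ T = F
(¬(b ⊕ (¬d))) ↔ (d ⊕ d) = T ↔ F = F

F


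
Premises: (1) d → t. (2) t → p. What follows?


Hypothetical syllogism: from (P → Q) and (Q → R), infer (P → R).
Chain the two implications through the shared middle term 't'.

d → p


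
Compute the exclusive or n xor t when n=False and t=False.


Exclusive or is true when exactly one operand is true.
Substitute: n=False, t=False.
False xor False evaluates to False.

False


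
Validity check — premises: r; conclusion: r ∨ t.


This matches the form of disjunction introduction: the conclusion follows in every model of the premises.

Valid.


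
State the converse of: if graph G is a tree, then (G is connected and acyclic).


The converse of (P → Q) is (Q → P). It is not in general equivalent to the original.
Here P = 'graph G is a tree' and Q = '(G is connected and acyclic)'.

If (G is connected and acyclic), then graph G is a tree.


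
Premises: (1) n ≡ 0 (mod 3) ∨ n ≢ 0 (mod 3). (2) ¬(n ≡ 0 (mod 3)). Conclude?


Disjunctive syllogism: from (P ∨ Q) and ¬P, infer Q.
One disjunct, 'n ≡ 0 (mod 3)', is ruled out; the other must hold.

n ≢ 0 (mod 3)


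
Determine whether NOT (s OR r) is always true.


Build the truth table over {r, s}:
r | s | φ
---------
F | F | T
T | F | F
F | T | F
T | T | F
Counterexample at row 2: with r=T, s=F, the formula is F.

No, it is not a tautology.


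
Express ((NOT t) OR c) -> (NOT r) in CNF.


Step 1: Rewrite as ¬((¬t) ∨ c) ∨ (¬r) = (¬(¬t) ∧ ¬c) ∨ (¬r).
Step 2: Distribute ∨ over ∧.
Step 3: Eliminate any double negations (¬¬X = X).

(t OR (NOT r)) AND ((NOT c) OR (NOT r))


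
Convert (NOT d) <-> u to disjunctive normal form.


Step 1: (¬d) ↔ u is true exactly when both agree: ((¬d) ∧ u) ∨ (¬(¬d) ∧ ¬u).
Step 2: Eliminate any double negations (¬¬X = X).

((NOT d) AND u) OR (d AND (NOT u))


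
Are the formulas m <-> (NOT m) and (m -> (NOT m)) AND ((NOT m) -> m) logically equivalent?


Compare truth tables:
m | φ | ψ
---------
F | F | F
T | F | F
The columns φ and ψ agree on every row.

Yes, they are logically equivalent.


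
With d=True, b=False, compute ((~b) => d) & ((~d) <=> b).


Substitute d=True, b=False:
~b = True
(~b) => d = True => True = True
~d = False
(~d) <=> b = False <=> False = True
((~b) => d) & ((~d) <=> b) = True & True = True

True


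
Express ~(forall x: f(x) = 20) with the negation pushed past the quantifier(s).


¬(forall x: φ) = exists x: ¬φ, and ¬(exists x: φ) = forall x: ¬φ.
Apply to the universal statement.

exists x: ~(f(x) = 20)


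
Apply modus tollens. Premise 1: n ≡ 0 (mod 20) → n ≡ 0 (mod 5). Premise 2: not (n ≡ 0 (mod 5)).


Modus tollens: from (P → Q) and ¬Q, infer ¬P.
Q = 'n ≡ 0 (mod 5)' is denied; since P → Q, P must also fail.

Not (n ≡ 0 (mod 20)).


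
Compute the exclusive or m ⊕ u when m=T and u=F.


Exclusive or is true when exactly one operand is true.
Substitute: m=T, u=F.
T ⊕ F evaluates to T.

T


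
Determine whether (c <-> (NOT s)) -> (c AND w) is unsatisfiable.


Truth table over {c, s, w}:
c | s | w | φ
-------------
F | F | F | T
T | F | F | F
F | T | F | F
T | T | F | T
F | F | T | T
T | F | T | T
F | T | T | F
T | T | T | T
Satisfying assignment at row 1: c=F, s=F, w=F gives T.

No, it is not a contradiction.


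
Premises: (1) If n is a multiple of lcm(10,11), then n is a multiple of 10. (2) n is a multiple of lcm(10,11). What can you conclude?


Modus ponens: from (P → Q) and P, infer Q.
P = 'n is a multiple of lcm(10,11)' is asserted, and P → Q holds, so Q follows.

n is a multiple of 10.


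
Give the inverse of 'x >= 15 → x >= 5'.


The inverse of (P → Q) is (¬P → ¬Q). It is equivalent to the converse, not to the original.
Here P = 'x >= 15' and Q = 'x >= 5'.

If not (x >= 15), then not (x >= 5).


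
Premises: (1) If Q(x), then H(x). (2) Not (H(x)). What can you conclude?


Modus tollens: from (P → Q) and ¬Q, infer ¬P.
Q = 'H(x)' is denied; since P → Q, P must also fail.

Not (Q(x)).


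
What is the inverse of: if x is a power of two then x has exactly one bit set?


The inverse of (P → Q) is (¬P → ¬Q). It is equivalent to the converse, not to the original.
Here P = 'x is a power of two' and Q = 'x has exactly one bit set'.

If not (x is a power of two), then not (x has exactly one bit set).


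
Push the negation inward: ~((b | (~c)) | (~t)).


De Morgan: the negation of a disjunction is the conjunction of the negations.
Distribute ~ across |, flipping it to &, and negate each literal.

((~b) & c) & t


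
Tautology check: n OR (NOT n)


Build the truth table over {n}:
n | φ
-----
F | T
T | T
Every row evaluates to true.

Yes, it is a tautology.


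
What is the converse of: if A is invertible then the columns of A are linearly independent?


The converse of (P → Q) is (Q → P). It is not in general equivalent to the original.
Here P = 'A is invertible' and Q = 'the columns of A are linearly independent'.

If the columns of A are linearly independent, then A is invertible.


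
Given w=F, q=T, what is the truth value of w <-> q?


Biconditional is true when both operands have the same truth value.
Substitute: w=F, q=T.
F <-> T evaluates to F.

F


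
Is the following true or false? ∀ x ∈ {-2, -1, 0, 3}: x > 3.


Evaluate the predicate on each element: -2:F, -1:F, 0:F, 3:F.
Counterexample x = -2 fails the predicate.

F


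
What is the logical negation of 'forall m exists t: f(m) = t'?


Negation flips each quantifier (∀↔∃) and negates the inner predicate.
¬(forall m exists t: φ) = exists m forall t: ¬φ.

exists m forall t: ~(f(m) = t)


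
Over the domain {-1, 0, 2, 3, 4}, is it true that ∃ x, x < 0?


Evaluate the predicate on each element: -1:T, 0:F, 2:F, 3:F, 4:F.
Witness x = -1 satisfies the predicate.

T


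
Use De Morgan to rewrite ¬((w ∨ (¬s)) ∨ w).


De Morgan: the negation of a disjunction is the conjunction of the negations.
Distribute ¬ across ∨, flipping it to ∧, and negate each literal.

((¬w) ∧ s) ∧ (¬w)


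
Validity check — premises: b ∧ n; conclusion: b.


This matches the form of conjunction elimination: the conclusion follows in every model of the premises.

Valid.


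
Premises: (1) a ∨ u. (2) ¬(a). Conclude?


Disjunctive syllogism: from (P ∨ Q) and ¬P, infer Q.
One disjunct, 'a', is ruled out; the other must hold.

u


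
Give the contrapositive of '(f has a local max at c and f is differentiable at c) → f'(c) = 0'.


The contrapositive of (P → Q) is (¬Q → ¬P); it is logically equivalent to the original.
Here P = '(f has a local max at c and f is differentiable at c)' and Q = 'f'(c) = 0'.

If not (f'(c) = 0), then not ((f has a local max at c and f is differentiable at c)).


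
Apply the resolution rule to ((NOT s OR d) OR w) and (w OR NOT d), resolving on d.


The clauses contain complementary literals d and NOTd.
Resolution eliminates this pair and disjoins the remaining literals (merging duplicates).

(NOT s OR w)


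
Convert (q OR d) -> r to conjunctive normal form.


Step 1: Rewrite as ¬(q ∨ d) ∨ r = (¬q ∧ ¬d) ∨ r.
Step 2: Distribute ∨ over ∧.

((NOT q) OR r) AND ((NOT d) OR r)


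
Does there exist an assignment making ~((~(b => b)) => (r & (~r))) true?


Check all 4 assignments over {b, r}:
b | r | φ
---------
False | False | False
True | False | False
False | True | False
True | True | False
No assignment makes the formula true.

Unsatisfiable.


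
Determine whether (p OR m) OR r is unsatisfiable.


Truth table over {m, p, r}:
m | p | r | φ
-------------
F | F | F | F
T | F | F | T
F | T | F | T
T | T | F | T
F | F | T | T
T | F | T | T
F | T | T | T
T | T | T | T
Satisfying assignment at row 2: m=T, p=F, r=F gives T.

No, it is not a contradiction.


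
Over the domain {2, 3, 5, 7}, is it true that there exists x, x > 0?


Evaluate the predicate on each element: 2:T, 3:T, 5:T, 7:T.
Witness x = 2 satisfies the predicate.

T


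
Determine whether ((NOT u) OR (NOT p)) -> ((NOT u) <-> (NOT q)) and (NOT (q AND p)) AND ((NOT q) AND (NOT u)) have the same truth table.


Compare truth tables:
p | q | u | φ | ψ
-----------------
F | F | F | T | T
T | F | F | T | T
F | T | F | F | F
T | T | F | F | F
F | F | T | F | F
T | F | T | T | F
F | T | T | T | F
T | T | T | T | F
They differ at row 6 (p=T, q=F, u=T): φ=T but ψ=F.

No, they are not logically equivalent.


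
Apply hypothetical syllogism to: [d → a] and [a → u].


Hypothetical syllogism: from (P → Q) and (Q → R), infer (P → R).
Chain the two implications through the shared middle term 'a'.

d → u


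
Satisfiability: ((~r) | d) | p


Search for a satisfying assignment over {d, p, r}.
Try d=False, p=False, r=False: the formula evaluates to True.
A satisfying assignment exists.

Satisfiable.


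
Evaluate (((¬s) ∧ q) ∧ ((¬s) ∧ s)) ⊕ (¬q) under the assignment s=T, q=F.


Substitute s=T, q=F:
¬s = F
(¬s) ∧ q = F ∧ F = F
¬s = F
(¬s) ∧ s = F ∧ T = F
((¬s) ∧ q) ∧ ((¬s) ∧ s) = F ∧ F = F
¬q = T
(((¬s) ∧ q) ∧ ((¬s) ∧ s)) ⊕ (¬q) = F ⊕ T = T

T


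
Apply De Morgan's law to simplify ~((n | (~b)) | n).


De Morgan: the negation of a disjunction is the conjunction of the negations.
Distribute ~ across |, flipping it to &, and negate each literal.

((~n) & b) & (~n)


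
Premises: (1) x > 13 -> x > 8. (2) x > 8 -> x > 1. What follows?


Hypothetical syllogism: from (P → Q) and (Q → R), infer (P → R).
Chain the two implications through the shared middle term 'x > 8'.

x > 13 -> x > 1


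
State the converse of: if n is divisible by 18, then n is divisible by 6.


The converse of (P → Q) is (Q → P). It is not in general equivalent to the original.
Here P = 'n is divisible by 18' and Q = 'n is divisible by 6'.

If n is divisible by 6, then n is divisible by 18.


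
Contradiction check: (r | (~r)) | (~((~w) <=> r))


Truth table over {r, w}:
r | w | φ
---------
False | False | True
True | False | True
False | True | True
True | True | True
Satisfying assignment at row 1: r=False, w=False gives True.

No, it is not a contradiction.


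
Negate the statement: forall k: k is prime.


¬(forall x: φ) = exists x: ¬φ, and ¬(exists x: φ) = forall x: ¬φ.
Apply to the universal statement.

exists k: ~(k is prime)


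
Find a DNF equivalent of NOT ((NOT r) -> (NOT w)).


Step 1: Rewrite implication then negate: ¬(¬(¬r) ∨ (¬w)) = (¬r) ∧ ¬(¬w).
Step 2: Eliminate any double negations (¬¬X = X).

(NOT r) AND w


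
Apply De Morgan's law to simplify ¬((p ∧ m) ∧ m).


De Morgan: the negation of a conjunction is the disjunction of the negations.
Distribute ¬ across ∧, flipping it to ∨, and negate each literal.

((¬p) ∨ (¬m)) ∨ (¬m)


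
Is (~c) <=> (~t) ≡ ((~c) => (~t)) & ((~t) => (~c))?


Compare truth tables:
c | t | φ | ψ
-------------
False | False | True | True
True | False | False | False
False | True | False | False
True | True | True | True
The columns φ and ψ agree on every row.

Yes, they are logically equivalent.


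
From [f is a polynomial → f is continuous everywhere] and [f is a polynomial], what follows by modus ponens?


Modus ponens: from (P → Q) and P, infer Q.
P = 'f is a polynomial' is asserted, and P → Q holds, so Q follows.

f is continuous everywhere.


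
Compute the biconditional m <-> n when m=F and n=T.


Biconditional is true when both operands have the same truth value.
Substitute: m=F, n=T.
F <-> T evaluates to F.

F


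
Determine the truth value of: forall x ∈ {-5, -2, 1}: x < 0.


Evaluate the predicate on each element: -5:True, -2:True, 1:False.
Counterexample x = 1 fails the predicate.

False


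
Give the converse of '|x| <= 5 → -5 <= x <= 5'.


The converse of (P → Q) is (Q → P). It is not in general equivalent to the original.
Here P = '|x| <= 5' and Q = '-5 <= x <= 5'.

If -5 <= x <= 5, then |x| <= 5.


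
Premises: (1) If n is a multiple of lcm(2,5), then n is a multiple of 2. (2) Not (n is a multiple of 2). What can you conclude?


Modus tollens: from (P → Q) and ¬Q, infer ¬P.
Q = 'n is a multiple of 2' is denied; since P → Q, P must also fail.

Not (n is a multiple of lcm(2,5)).


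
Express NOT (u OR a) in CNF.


Step 1: Apply De Morgan: ¬(u ∨ a) = ¬u ∧ ¬a.

(NOT u) AND (NOT a)


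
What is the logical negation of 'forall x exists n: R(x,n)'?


Negation flips each quantifier (∀↔∃) and negates the inner predicate.
¬(forall x exists n: φ) = exists x forall n: ¬φ.

exists x forall n: ~(R(x,n))


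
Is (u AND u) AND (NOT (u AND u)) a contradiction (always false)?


Truth table over {u}:
u | φ
-----
F | F
T | F
Every row is false.

Yes, it is a contradiction.


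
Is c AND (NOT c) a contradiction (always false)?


Truth table over {c}:
c | φ
-----
F | F
T | F
Every row is false.

Yes, it is a contradiction.


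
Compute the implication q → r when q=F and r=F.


Implication is false only when antecedent is true and consequent is false.
Substitute: q=F, r=F.
F → F evaluates to T.

T


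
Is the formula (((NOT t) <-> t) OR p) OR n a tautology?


Build the truth table over {n, p, t}:
n | p | t | φ
-------------
F | F | F | F
T | F | F | T
F | T | F | T
T | T | F | T
F | F | T | F
T | F | T | T
F | T | T | T
T | T | T | T
Counterexample at row 1: with n=F, p=F, t=F, the formula is F.

No, it is not a tautology.


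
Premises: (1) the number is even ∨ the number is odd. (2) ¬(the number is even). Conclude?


Disjunctive syllogism: from (P ∨ Q) and ¬P, infer Q.
One disjunct, 'the number is even', is ruled out; the other must hold.

the number is odd


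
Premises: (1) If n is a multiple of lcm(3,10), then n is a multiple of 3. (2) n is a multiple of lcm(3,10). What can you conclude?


Modus ponens: from (P → Q) and P, infer Q.
P = 'n is a multiple of lcm(3,10)' is asserted, and P → Q holds, so Q follows.

n is a multiple of 3.


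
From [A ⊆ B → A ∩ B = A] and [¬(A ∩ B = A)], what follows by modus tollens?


Modus tollens: from (P → Q) and ¬Q, infer ¬P.
Q = 'A ∩ B = A' is denied; since P → Q, P must also fail.

Not (A ⊆ B).


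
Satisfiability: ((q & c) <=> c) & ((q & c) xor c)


Check all 4 assignments over {c, q}:
c | q | φ
---------
False | False | False
True | False | False
False | True | False
True | True | False
No assignment makes the formula true.

Unsatisfiable.


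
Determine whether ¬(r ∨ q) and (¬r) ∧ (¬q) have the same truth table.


Compare truth tables:
q | r | φ | ψ
-------------
F | F | T | T
T | F | F | F
F | T | F | F
T | T | F | F
The columns φ and ψ agree on every row.

Yes, they are logically equivalent.


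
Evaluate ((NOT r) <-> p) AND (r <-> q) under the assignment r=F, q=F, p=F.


Substitute r=F, q=F, p=F:
NOT r = T
(NOT r) <-> p = T <-> F = F
r <-> q = F <-> F = T
((NOT r) <-> p) AND (r <-> q) = F AND T = F

F


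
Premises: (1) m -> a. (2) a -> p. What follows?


Hypothetical syllogism: from (P → Q) and (Q → R), infer (P → R).
Chain the two implications through the shared middle term 'a'.

m -> p


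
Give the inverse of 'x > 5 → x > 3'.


The inverse of (P → Q) is (¬P → ¬Q). It is equivalent to the converse, not to the original.
Here P = 'x > 5' and Q = 'x > 3'.

If not (x > 5), then not (x > 3).


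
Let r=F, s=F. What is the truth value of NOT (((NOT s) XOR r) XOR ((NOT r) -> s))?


Substitute r=F, s=F:
NOT s = T
(NOT s) XOR r = T XOR F = T
NOT r = T
(NOT r) -> s = T -> F = F
((NOT s) XOR r) XOR ((NOT r) -> s) = T XOR F = T
NOT (((NOT s) XOR r) XOR ((NOT r) -> s)) = F

F


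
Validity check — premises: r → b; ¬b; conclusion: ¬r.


This matches the form of modus tollens: the conclusion follows in every model of the premises.

Valid.


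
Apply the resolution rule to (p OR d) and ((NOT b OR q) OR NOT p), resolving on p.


The clauses contain complementary literals p and NOTp.
Resolution eliminates this pair and disjoins the remaining literals (merging duplicates).

((d OR NOT b) OR q)


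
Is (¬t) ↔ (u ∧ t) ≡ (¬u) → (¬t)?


Compare truth tables:
t | u | φ | ψ
-------------
F | F | F | T
T | F | T | F
F | T | F | T
T | T | F | T
They differ at row 1 (t=F, u=F): φ=F but ψ=T.

No, they are not logically equivalent.


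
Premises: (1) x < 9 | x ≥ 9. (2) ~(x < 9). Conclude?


Disjunctive syllogism: from (P ∨ Q) and ¬P, infer Q.
One disjunct, 'x < 9', is ruled out; the other must hold.

x ≥ 9


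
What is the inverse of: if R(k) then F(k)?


The inverse of (P → Q) is (¬P → ¬Q). It is equivalent to the converse, not to the original.
Here P = 'R(k)' and Q = 'F(k)'.

If not (R(k)), then not (F(k)).


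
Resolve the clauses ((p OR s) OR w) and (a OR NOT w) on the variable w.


The clauses contain complementary literals w and NOTw.
Resolution eliminates this pair and disjoins the remaining literals (merging duplicates).

((s OR p) OR a)


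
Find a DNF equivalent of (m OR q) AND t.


Step 1: Distribute ∧ over ∨: (m ∨ q) ∧ t = (m ∧ t) ∨ (q ∧ t).

(m AND t) OR (q AND t)


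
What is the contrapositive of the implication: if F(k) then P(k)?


The contrapositive of (P → Q) is (¬Q → ¬P); it is logically equivalent to the original.
Here P = 'F(k)' and Q = 'P(k)'.

If not (P(k)), then not (F(k)).


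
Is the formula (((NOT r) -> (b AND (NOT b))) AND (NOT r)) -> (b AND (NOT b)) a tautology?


Build the truth table over {b, r}:
b | r | φ
---------
F | F | T
T | F | T
F | T | T
T | T | T
Every row evaluates to true.

Yes, it is a tautology.


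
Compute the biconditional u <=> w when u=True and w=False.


Biconditional is true when both operands have the same truth value.
Substitute: u=True, w=False.
True <=> False evaluates to False.

False


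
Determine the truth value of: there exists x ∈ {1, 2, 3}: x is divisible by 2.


Evaluate the predicate on each element: 1:F, 2:T, 3:F.
Witness x = 2 satisfies the predicate.

T


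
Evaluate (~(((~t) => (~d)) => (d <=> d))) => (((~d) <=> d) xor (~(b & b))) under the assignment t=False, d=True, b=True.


Substitute t=False, d=True, b=True:
… (earlier sub-steps elided)
(~t) => (~d) = True => False = False
d <=> d = True <=> True = True
((~t) => (~d)) => (d <=> d) = False => True = True
~(((~t) => (~d)) => (d <=> d)) = False
~d = False
(~d) <=> d = False <=> True = False
b & b = True & True = True
~(b & b) = False
((~d) <=> d) xor (~(b & b)) = False xor False = False
(~(((~t) => (~d)) => (d <=> d))) => (((~d) <=> d) xor (~(b & b))) = False => False = True

True


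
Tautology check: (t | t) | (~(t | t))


Build the truth table over {t}:
t | φ
-----
False | True
True | True
Every row evaluates to true.

Yes, it is a tautology.


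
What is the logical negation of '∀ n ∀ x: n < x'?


Negation flips each quantifier (∀↔∃) and negates the inner predicate.
¬(∀ n ∀ x: φ) = ∃ n ∃ x: ¬φ.

∃ n ∃ x: ¬(n < x)


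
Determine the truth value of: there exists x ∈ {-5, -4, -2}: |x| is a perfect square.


Evaluate the predicate on each element: -5:F, -4:T, -2:F.
Witness x = -4 satisfies the predicate.

T


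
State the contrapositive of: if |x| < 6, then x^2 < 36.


The contrapositive of (P → Q) is (¬Q → ¬P); it is logically equivalent to the original.
Here P = '|x| < 6' and Q = 'x^2 < 36'.

If not (x^2 < 36), then not (|x| < 6).


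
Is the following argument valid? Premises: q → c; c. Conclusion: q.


This is affirming the consequent (fallacy). There exist truth assignments where the premises are all true but the conclusion is false.

Invalid.


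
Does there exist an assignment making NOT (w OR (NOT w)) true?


Check all 2 assignments over {w}:
w | φ
-----
F | F
T | F
No assignment makes the formula true.

Unsatisfiable.


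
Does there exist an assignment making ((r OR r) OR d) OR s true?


Search for a satisfying assignment over {d, r, s}.
Try d=T, r=F, s=F: the formula evaluates to T.
A satisfying assignment exists.

Satisfiable.


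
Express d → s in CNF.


Step 1: Rewrite d → s as ¬d ∨ s.

(¬d) ∨ s


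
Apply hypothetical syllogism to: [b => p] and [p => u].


Hypothetical syllogism: from (P → Q) and (Q → R), infer (P → R).
Chain the two implications through the shared middle term 'p'.

b => u


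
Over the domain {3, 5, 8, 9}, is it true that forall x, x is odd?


Evaluate the predicate on each element: 3:True, 5:True, 8:False, 9:True.
Counterexample x = 8 fails the predicate.

False


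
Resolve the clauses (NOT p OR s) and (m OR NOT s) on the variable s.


The clauses contain complementary literals s and NOTs.
Resolution eliminates this pair and disjoins the remaining literals (merging duplicates).

(NOT p OR m)


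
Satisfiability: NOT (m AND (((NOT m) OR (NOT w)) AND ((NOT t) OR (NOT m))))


Search for a satisfying assignment over {m, t, w}.
Try m=F, t=F, w=F: the formula evaluates to T.
A satisfying assignment exists.

Satisfiable.


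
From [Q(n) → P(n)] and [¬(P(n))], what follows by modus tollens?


Modus tollens: from (P → Q) and ¬Q, infer ¬P.
Q = 'P(n)' is denied; since P → Q, P must also fail.

Not (Q(n)).


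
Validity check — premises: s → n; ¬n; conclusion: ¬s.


This matches the form of modus tollens: the conclusion follows in every model of the premises.

Valid.


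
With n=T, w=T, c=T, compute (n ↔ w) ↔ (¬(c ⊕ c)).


Substitute n=T, w=T, c=T:
n ↔ w = T ↔ T = T
c ⊕ c = T ⊕ T = F
¬(c ⊕ c) = T
(n ↔ w) ↔ (¬(c ⊕ c)) = T ↔ T = T

T


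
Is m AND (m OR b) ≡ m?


Compare truth tables:
b | m | φ | ψ
-------------
F | F | F | F
T | F | F | F
F | T | T | T
T | T | T | T
The columns φ and ψ agree on every row.

Yes, they are logically equivalent.


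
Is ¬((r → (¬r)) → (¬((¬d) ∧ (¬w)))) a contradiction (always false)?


Truth table over {d, r, w}:
d | r | w | φ
-------------
F | F | F | T
T | F | F | F
F | T | F | F
T | T | F | F
F | F | T | F
T | F | T | F
F | T | T | F
T | T | T | F
Satisfying assignment at row 1: d=F, r=F, w=F gives T.

No, it is not a contradiction.


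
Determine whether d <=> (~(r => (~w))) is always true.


Build the truth table over {d, r, w}:
d | r | w | φ
-------------
False | False | False | True
True | False | False | False
False | True | False | True
True | True | False | False
False | False | True | True
True | False | True | False
False | True | True | False
True | True | True | True
Counterexample at row 2: with d=True, r=False, w=False, the formula is False.

No, it is not a tautology.


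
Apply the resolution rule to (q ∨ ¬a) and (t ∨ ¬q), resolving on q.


The clauses contain complementary literals q and ¬q.
Resolution eliminates this pair and disjoins the remaining literals (merging duplicates).

(¬a ∨ t)


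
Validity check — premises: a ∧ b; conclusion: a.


This matches the form of conjunction elimination: the conclusion follows in every model of the premises.

Valid.


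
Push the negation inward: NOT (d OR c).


De Morgan: the negation of a disjunction is the conjunction of the negations.
Distribute NOT across OR, flipping it to AND, and negate each literal.

(NOT d) AND (NOT c)


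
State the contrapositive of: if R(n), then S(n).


The contrapositive of (P → Q) is (¬Q → ¬P); it is logically equivalent to the original.
Here P = 'R(n)' and Q = 'S(n)'.

If not (S(n)), then not (R(n)).


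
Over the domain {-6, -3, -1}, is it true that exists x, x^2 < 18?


Evaluate the predicate on each element: -6:False, -3:True, -1:True.
Witness x = -3 satisfies the predicate.

True


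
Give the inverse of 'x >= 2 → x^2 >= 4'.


The inverse of (P → Q) is (¬P → ¬Q). It is equivalent to the converse, not to the original.
Here P = 'x >= 2' and Q = 'x^2 >= 4'.

If not (x >= 2), then not (x^2 >= 4).


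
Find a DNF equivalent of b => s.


Step 1: Rewrite b → s as ¬b ∨ s.

(~b) | s


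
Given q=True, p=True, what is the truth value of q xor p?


Exclusive or is true when exactly one operand is true.
Substitute: q=True, p=True.
True xor True evaluates to False.

False


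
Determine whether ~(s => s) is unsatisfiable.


Truth table over {s}:
s | φ
-----
False | False
True | False
Every row is false.

Yes, it is a contradiction.


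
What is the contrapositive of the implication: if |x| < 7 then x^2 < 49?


The contrapositive of (P → Q) is (¬Q → ¬P); it is logically equivalent to the original.
Here P = '|x| < 7' and Q = 'x^2 < 49'.

If not (x^2 < 49), then not (|x| < 7).


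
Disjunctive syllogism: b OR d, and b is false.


Disjunctive syllogism: from (P ∨ Q) and ¬P, infer Q.
One disjunct, 'b', is ruled out; the other must hold.

d


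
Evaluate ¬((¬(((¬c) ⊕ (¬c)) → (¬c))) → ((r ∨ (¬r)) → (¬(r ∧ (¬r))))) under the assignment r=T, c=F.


Substitute r=T, c=F:
… (earlier sub-steps elided)
((¬c) ⊕ (¬c)) → (¬c) = F → T = T
¬(((¬c) ⊕ (¬c)) → (¬c)) = F
¬r = F
r ∨ (¬r) = T ∨ F = T
¬r = F
r ∧ (¬r) = T ∧ F = F
¬(r ∧ (¬r)) = T
(r ∨ (¬r)) → (¬(r ∧ (¬r))) = T → T = T
(¬(((¬c) ⊕ (¬c)) → (¬c))) → ((r ∨ (¬r)) → (¬(r ∧ (¬r)))) = F → T = T
¬((¬(((¬c) ⊕ (¬c)) → (¬c))) → ((r ∨ (¬r)) → (¬(r ∧ (¬r))))) = F

F


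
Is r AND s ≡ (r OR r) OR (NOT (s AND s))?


Compare truth tables:
r | s | φ | ψ
-------------
F | F | F | T
T | F | F | T
F | T | F | F
T | T | T | T
They differ at row 1 (r=F, s=F): φ=F but ψ=T.

No, they are not logically equivalent.


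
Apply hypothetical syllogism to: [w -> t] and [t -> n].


Hypothetical syllogism: from (P → Q) and (Q → R), infer (P → R).
Chain the two implications through the shared middle term 't'.

w -> n


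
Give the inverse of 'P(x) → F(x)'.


The inverse of (P → Q) is (¬P → ¬Q). It is equivalent to the converse, not to the original.
Here P = 'P(x)' and Q = 'F(x)'.

If not (P(x)), then not (F(x)).


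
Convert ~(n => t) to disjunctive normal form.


Step 1: Rewrite implication then negate: ¬(¬n ∨ t) = n ∧ ¬t.

n & (~t)


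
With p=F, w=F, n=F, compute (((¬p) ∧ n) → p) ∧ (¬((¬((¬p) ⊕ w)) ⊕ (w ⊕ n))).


Substitute p=F, w=F, n=F:
¬p = T
(¬p) ∧ n = T ∧ F = F
((¬p) ∧ n) → p = F → F = T
¬p = T
(¬p) ⊕ w = T ⊕ F = T
¬((¬p) ⊕ w) = F
w ⊕ n = F ⊕ F = F
(¬((¬p) ⊕ w)) ⊕ (w ⊕ n) = F ⊕ F = F
¬((¬((¬p) ⊕ w)) ⊕ (w ⊕ n)) = T
(((¬p) ∧ n) → p) ∧ (¬((¬((¬p) ⊕ w)) ⊕ (w ⊕ n))) = T ∧ T = T

T


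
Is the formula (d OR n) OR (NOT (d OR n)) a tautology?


Build the truth table over {d, n}:
d | n | φ
---------
F | F | T
T | F | T
F | T | T
T | T | T
Every row evaluates to true.

Yes, it is a tautology.


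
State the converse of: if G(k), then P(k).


The converse of (P → Q) is (Q → P). It is not in general equivalent to the original.
Here P = 'G(k)' and Q = 'P(k)'.

If P(k), then G(k).


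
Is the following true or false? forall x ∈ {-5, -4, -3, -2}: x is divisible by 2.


Evaluate the predicate on each element: -5:False, -4:True, -3:False, -2:True.
Counterexample x = -5 fails the predicate.

False


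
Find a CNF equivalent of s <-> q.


Step 1: Rewrite s ↔ q as (s → q) ∧ (q → s).
Step 2: Rewrite each implication as a disjunction.

((NOT s) OR q) AND ((NOT q) OR s)


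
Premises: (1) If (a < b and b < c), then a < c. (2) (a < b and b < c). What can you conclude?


Modus ponens: from (P → Q) and P, infer Q.
P = '(a < b and b < c)' is asserted, and P → Q holds, so Q follows.

a < c.


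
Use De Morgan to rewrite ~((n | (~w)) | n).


De Morgan: the negation of a disjunction is the conjunction of the negations.
Distribute ~ across |, flipping it to &, and negate each literal.

((~n) & w) & (~n)


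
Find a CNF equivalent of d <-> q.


Step 1: Rewrite d ↔ q as (d → q) ∧ (q → d).
Step 2: Rewrite each implication as a disjunction.

((NOT d) OR q) AND ((NOT q) OR d)


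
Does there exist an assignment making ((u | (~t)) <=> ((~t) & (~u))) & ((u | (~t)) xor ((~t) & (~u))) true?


Check all 4 assignments over {t, u}:
t | u | φ
---------
False | False | False
True | False | False
False | True | False
True | True | False
No assignment makes the formula true.

Unsatisfiable.


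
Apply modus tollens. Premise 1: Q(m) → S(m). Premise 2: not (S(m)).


Modus tollens: from (P → Q) and ¬Q, infer ¬P.
Q = 'S(m)' is denied; since P → Q, P must also fail.

Not (Q(m)).


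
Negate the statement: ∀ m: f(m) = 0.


¬(∀ x: φ) = ∃ x: ¬φ, and ¬(∃ x: φ) = ∀ x: ¬φ.
Apply to the universal statement.

∃ m: ¬(f(m) = 0)


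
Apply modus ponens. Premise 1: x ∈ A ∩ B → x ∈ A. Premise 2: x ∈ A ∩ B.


Modus ponens: from (P → Q) and P, infer Q.
P = 'x ∈ A ∩ B' is asserted, and P → Q holds, so Q follows.

x ∈ A.


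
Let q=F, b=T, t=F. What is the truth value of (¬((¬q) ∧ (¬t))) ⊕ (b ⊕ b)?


Substitute q=F, b=T, t=F:
¬q = T
¬t = T
(¬q) ∧ (¬t) = T ∧ T = T
¬((¬q) ∧ (¬t)) = F
b ⊕ b = T ⊕ T = F
(¬((¬q) ∧ (¬t))) ⊕ (b ⊕ b) = F ⊕ F = F

F


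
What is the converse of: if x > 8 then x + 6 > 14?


The converse of (P → Q) is (Q → P). It is not in general equivalent to the original.
Here P = 'x > 8' and Q = 'x + 6 > 14'.

If x + 6 > 14, then x > 8.


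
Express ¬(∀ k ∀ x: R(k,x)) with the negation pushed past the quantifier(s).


Negation flips each quantifier (∀↔∃) and negates the inner predicate.
¬(∀ k ∀ x: φ) = ∃ k ∃ x: ¬φ.

∃ k ∃ x: ¬(R(k,x))


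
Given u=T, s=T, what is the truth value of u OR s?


Disjunction is false only when both operands are false.
Substitute: u=T, s=T.
T OR T evaluates to T.

T


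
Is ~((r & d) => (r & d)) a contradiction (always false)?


Truth table over {d, r}:
d | r | φ
---------
False | False | False
True | False | False
False | True | False
True | True | False
Every row is false.

Yes, it is a contradiction.


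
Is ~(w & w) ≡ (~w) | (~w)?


Compare truth tables:
w | φ | ψ
---------
False | True | True
True | False | False
The columns φ and ψ agree on every row.

Yes, they are logically equivalent.


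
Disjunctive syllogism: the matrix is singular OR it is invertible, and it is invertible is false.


Disjunctive syllogism: from (P ∨ Q) and ¬P, infer Q.
One disjunct, 'it is invertible', is ruled out; the other must hold.

the matrix is singular


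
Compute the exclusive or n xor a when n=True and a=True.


Exclusive or is true when exactly one operand is true.
Substitute: n=True, a=True.
True xor True evaluates to False.

False


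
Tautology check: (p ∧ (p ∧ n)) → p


Build the truth table over {n, p}:
n | p | φ
---------
F | F | T
T | F | T
F | T | T
T | T | T
Every row evaluates to true.

Yes, it is a tautology.


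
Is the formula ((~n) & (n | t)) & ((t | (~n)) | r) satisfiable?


Search for a satisfying assignment over {n, r, t}.
Try n=False, r=False, t=True: the formula evaluates to True.
A satisfying assignment exists.

Satisfiable.


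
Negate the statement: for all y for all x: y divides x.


Negation flips each quantifier (∀↔∃) and negates the inner predicate.
¬(for all y for all x: φ) = there exists y there exists x: ¬φ.

there exists y there exists x: NOT(y divides x)


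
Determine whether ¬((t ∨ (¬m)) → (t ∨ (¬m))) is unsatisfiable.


Truth table over {m, t}:
m | t | φ
---------
F | F | F
T | F | F
F | T | F
T | T | F
Every row is false.

Yes, it is a contradiction.


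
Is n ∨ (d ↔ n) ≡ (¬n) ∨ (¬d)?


Compare truth tables:
d | n | φ | ψ
-------------
F | F | T | T
T | F | F | T
F | T | T | T
T | T | T | F
They differ at row 2 (d=T, n=F): φ=F but ψ=T.

No, they are not logically equivalent.


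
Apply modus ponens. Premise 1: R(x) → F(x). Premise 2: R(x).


Modus ponens: from (P → Q) and P, infer Q.
P = 'R(x)' is asserted, and P → Q holds, so Q follows.

F(x).


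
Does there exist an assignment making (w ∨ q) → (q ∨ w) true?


Search for a satisfying assignment over {q, w}.
Try q=F, w=F: the formula evaluates to T.
A satisfying assignment exists.

Satisfiable.


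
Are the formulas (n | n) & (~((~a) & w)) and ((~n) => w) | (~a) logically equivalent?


Compare truth tables:
a | n | w | φ | ψ
-----------------
False | False | False | False | True
True | False | False | False | False
False | True | False | True | True
True | True | False | True | True
False | False | True | False | True
True | False | True | False | True
False | True | True | False | True
True | True | True | True | True
They differ at row 1 (a=False, n=False, w=False): φ=False but ψ=True.

No, they are not logically equivalent.


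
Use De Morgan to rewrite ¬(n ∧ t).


De Morgan: the negation of a conjunction is the disjunction of the negations.
Distribute ¬ across ∧, flipping it to ∨, and negate each literal.

(¬n) ∨ (¬t)


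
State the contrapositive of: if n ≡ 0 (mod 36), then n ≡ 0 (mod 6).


The contrapositive of (P → Q) is (¬Q → ¬P); it is logically equivalent to the original.
Here P = 'n ≡ 0 (mod 36)' and Q = 'n ≡ 0 (mod 6)'.

If not (n ≡ 0 (mod 6)), then not (n ≡ 0 (mod 36)).


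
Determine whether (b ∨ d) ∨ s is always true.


Build the truth table over {b, d, s}:
b | d | s | φ
-------------
F | F | F | F
T | F | F | T
F | T | F | T
T | T | F | T
F | F | T | T
T | F | T | T
F | T | T | T
T | T | T | T
Counterexample at row 1: with b=F, d=F, s=F, the formula is F.

No, it is not a tautology.
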